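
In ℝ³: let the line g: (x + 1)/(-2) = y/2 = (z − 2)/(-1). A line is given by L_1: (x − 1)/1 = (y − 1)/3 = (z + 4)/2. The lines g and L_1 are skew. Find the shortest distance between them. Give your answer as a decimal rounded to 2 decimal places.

5.88

g has direction (-2, 2, -1) through (-1, 0, 2).
L_1 has direction (1, 3, 2) through (1, 1, -4).
Common perpendicular direction n = (-2, 2, -1) × (1, 3, 2) = (7, 3, -8).
With w = (1, 1, -4) − (-1, 0, 2) = (2, 1, -6), w · n = 65.
Distance = |w · n| / |n| = |65| / √122 ≈ 5.88.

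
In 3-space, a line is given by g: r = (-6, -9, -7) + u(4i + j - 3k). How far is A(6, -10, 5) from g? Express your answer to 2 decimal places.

Taking (-6, -9, -7) on g with direction v = (4, 1, -3): w = A − (-6, -9, -7) = (12, -1, 12), and w × v = (-9, 84, 16).
Distance = |w × v| / |v| = √7393 / √26 ≈ 16.86.

16.86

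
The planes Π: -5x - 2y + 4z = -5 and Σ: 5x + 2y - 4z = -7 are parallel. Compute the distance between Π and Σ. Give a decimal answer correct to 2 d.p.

Rescale Σ by 1/(-1): -5x - 2y + 4z = 7. Then distance = |-5 − 7| / √45 ≈ 1.79.

1.79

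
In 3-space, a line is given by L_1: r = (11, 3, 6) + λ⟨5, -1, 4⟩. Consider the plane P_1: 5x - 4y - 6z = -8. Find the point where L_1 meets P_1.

(-4, 6, -6)

Substitute r = (11, 3, 6) + t(5, -1, 4) into the plane: 7 + 5t = -8, so t = -3.
Intersection: (11, 3, 6) + (-3)·(5, -1, 4) = (-4, 6, -6).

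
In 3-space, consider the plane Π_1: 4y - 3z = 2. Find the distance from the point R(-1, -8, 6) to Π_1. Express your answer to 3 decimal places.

10.400

n·R − d = (0)·(-1) + (4)·(-8) + (-3)·(6) − 2 = -52; |n| = √25.
Distance = |-52| / √25 = 52/√25 ≈ 10.400.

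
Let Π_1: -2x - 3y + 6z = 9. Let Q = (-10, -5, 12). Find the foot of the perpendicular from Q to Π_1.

(-6, 1, 0)

Foot = Q − λn with λ = (n·Q − d)/|n|² = (107 − 9)/49 = 2.
Foot = (-10, -5, 12) − 2·(-2, -3, 6) = (-6, 1, 0).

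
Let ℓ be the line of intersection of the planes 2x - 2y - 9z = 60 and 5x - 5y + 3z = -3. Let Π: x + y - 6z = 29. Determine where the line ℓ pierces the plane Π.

(-2, -5, -6)

Direction of ℓ: (2, -2, -9) × (5, -5, 3) = (-51, -51, 0).
A point on ℓ: solving the two plane equations with x = 3 gives (3, 0, -6).
Substitute r = (3, 0, -6) + t(-51, -51, 0) into the plane: 39 + (-102)t = 29, so t = 5/51.
Intersection: (3, 0, -6) + (5/51)·(-51, -51, 0) = (-2, -5, -6).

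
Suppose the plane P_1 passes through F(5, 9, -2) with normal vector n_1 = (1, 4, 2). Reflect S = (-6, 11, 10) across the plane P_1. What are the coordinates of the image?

(-8, 3, 6)

P_1: n_1·r = n_1·F gives x + 4y + 2z = 37.
λ = (n·S − d)/|n|² = (58 − 37)/21 = 1.
Reflection = S − 2λn = (-6, 11, 10) − 2·(1, 4, 2) = (-8, 3, 6).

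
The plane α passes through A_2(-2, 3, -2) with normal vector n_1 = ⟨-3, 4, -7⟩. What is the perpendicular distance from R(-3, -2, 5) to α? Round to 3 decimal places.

7.672

α: n_1·r = n_1·A_2 gives -3x + 4y - 7z = 32.
n·R − d = (-3)·(-3) + (4)·(-2) + (-7)·(5) − 32 = -66; |n| = √74.
Distance = |-66| / √74 = 66/√74 ≈ 7.672.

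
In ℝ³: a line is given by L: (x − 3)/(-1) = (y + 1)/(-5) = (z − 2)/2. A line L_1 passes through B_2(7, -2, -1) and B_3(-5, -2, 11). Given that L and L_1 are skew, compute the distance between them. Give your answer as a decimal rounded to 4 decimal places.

0.5601

L has direction (-1, -5, 2) through (3, -1, 2).
A direction vector for L_1 is B_3 − B_2 = (-12, 0, 12).
Common perpendicular direction n = (-1, -5, 2) × (-12, 0, 12) = (-60, -12, -60).
With w = (7, -2, -1) − (3, -1, 2) = (4, -1, -3), w · n = -48.
Distance = |w · n| / |n| = |-48| / √7344 ≈ 0.5601.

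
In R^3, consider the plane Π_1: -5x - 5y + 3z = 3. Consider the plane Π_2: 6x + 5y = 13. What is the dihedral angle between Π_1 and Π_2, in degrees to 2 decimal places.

cos θ = |n₁·n₂| / (|n₁||n₂|) = |-55| / (√59 · √61).
θ = arccos(0.91679) ≈ 23.54°.

23.54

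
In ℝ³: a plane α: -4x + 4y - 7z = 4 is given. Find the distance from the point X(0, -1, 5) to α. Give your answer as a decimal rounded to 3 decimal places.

n·X − d = (-4)·(0) + (4)·(-1) + (-7)·(5) − 4 = -43; |n| = √81.
Distance = |-43| / √81 = 43/√81 ≈ 4.778.

4.778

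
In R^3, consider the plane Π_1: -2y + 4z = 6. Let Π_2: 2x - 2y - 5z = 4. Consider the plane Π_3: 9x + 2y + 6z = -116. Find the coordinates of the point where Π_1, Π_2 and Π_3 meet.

Solving the 3×3 linear system -2y + 4z = 6, 2x - 2y - 5z = 4, 9x + 2y + 6z = -116 (e.g. by elimination or Cramer's rule, determinant = 202) gives (-10, -7, -2).

(-10, -7, -2)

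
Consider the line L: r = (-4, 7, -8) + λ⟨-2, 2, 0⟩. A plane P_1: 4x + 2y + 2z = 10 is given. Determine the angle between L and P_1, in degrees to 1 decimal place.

sin θ = |n·v| / (|n||v|) = |-4| / (√24 · √8) = 0.28868.
θ ≈ 16.8°.

16.8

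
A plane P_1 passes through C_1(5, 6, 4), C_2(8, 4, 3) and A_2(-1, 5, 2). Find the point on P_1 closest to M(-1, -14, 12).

C_1C_2 = (3, -2, -1), C_1A_2 = (-6, -1, -2); a normal to P_1 is C_1C_2 × C_1A_2 = (3, 12, -15).
Using C_1: P_1 has equation 3x + 12y - 15z = 27.
Foot = M − λn with λ = (n·M − d)/|n|² = (-351 − 27)/378 = -1.
Foot = (-1, -14, 12) − (-1)·(3, 12, -15) = (2, -2, -3).

(2, -2, -3)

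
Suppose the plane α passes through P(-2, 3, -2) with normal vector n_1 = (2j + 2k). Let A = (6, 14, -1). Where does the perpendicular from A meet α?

(6, 8, -7)

α: n_1·r = n_1·P gives 2y + 2z = 2.
Foot = A − λn with λ = (n·A − d)/|n|² = (26 − 2)/8 = 3.
Foot = (6, 14, -1) − 3·(0, 2, 2) = (6, 8, -7).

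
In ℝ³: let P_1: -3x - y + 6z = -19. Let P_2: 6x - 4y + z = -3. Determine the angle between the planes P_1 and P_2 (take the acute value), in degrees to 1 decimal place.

80.7

cos θ = |n₁·n₂| / (|n₁||n₂|) = |-8| / (√46 · √53).
θ = arccos(0.16202) ≈ 80.7°.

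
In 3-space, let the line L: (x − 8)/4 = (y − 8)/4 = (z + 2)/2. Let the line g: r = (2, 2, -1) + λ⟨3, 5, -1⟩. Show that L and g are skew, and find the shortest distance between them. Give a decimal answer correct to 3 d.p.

1.687

L has direction (4, 4, 2) through (8, 8, -2).
Common perpendicular direction n = (4, 4, 2) × (3, 5, -1) = (-14, 10, 8).
With w = (2, 2, -1) − (8, 8, -2) = (-6, -6, 1), w · n = 32.
Since n ≠ 0 the lines are not parallel, and w · n = 32 ≠ 0 so they do not intersect; hence they are skew.
Distance = |w · n| / |n| = |32| / √360 ≈ 1.687.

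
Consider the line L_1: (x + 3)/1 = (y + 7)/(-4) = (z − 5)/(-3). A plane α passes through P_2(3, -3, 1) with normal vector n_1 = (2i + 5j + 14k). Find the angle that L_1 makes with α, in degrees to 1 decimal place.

51.7

L_1 has direction (1, -4, -3) through (-3, -7, 5).
α: n_1·r = n_1·P_2 gives 2x + 5y + 14z = 5.
sin θ = |n·v| / (|n||v|) = |-60| / (√225 · √26) = 0.78446.
θ ≈ 51.7°.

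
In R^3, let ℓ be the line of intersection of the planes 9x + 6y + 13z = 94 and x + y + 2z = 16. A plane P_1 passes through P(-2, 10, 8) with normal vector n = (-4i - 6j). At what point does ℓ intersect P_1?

(-2, 10, 4)

Direction of ℓ: (9, 6, 13) × (1, 1, 2) = (-1, -5, 3).
A point on ℓ: solving the two plane equations with x = -3 gives (-3, 5, 7).
P_1: n·r = n·P gives -4x - 6y = -52.
Substitute r = (-3, 5, 7) + t(-1, -5, 3) into the plane: -18 + 34t = -52, so t = -1.
Intersection: (-3, 5, 7) + (-1)·(-1, -5, 3) = (-2, 10, 4).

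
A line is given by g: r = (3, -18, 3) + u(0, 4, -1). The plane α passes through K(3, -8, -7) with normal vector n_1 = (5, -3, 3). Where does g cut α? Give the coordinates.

(3, -2, -1)

α: n_1·r = n_1·K gives 5x - 3y + 3z = 18.
Substitute r = (3, -18, 3) + t(0, 4, -1) into the plane: 78 + (-15)t = 18, so t = 4.
Intersection: (3, -18, 3) + 4·(0, 4, -1) = (3, -2, -1).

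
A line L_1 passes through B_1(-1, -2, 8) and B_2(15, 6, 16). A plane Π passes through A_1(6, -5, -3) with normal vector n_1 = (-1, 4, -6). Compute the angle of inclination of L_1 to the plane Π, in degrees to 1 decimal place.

A direction vector for L_1 is B_2 − B_1 = (16, 8, 8).
Π: n_1·r = n_1·A_1 gives -x + 4y - 6z = -8.
sin θ = |n·v| / (|n||v|) = |-32| / (√53 · √384) = 0.22431.
θ ≈ 13.0°.

13.0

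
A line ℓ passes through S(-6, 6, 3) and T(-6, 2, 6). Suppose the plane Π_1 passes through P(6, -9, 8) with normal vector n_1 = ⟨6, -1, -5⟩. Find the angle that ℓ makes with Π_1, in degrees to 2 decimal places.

A direction vector for ℓ is T − S = (0, -4, 3).
Π_1: n_1·r = n_1·P gives 6x - y - 5z = 5.
sin θ = |n·v| / (|n||v|) = |-11| / (√62 · √25) = 0.27940.
θ ≈ 16.22°.

16.22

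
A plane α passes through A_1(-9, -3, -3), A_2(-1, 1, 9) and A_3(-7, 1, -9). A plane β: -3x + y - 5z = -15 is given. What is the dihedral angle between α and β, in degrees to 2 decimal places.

A_1A_2 = (8, 4, 12), A_1A_3 = (2, 4, -6); a normal to α is A_1A_2 × A_1A_3 = (-72, 72, 24).
Using A_1: α has equation -72x + 72y + 24z = 360.
cos θ = |n₁·n₂| / (|n₁||n₂|) = |168| / (√10944 · √35).
θ = arccos(0.27145) ≈ 74.25°.

74.25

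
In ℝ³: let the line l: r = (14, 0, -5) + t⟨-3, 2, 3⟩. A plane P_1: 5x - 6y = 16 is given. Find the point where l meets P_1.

Substitute r = (14, 0, -5) + t(-3, 2, 3) into the plane: 70 + (-27)t = 16, so t = 2.
Intersection: (14, 0, -5) + 2·(-3, 2, 3) = (8, 4, 1).

(8, 4, 1)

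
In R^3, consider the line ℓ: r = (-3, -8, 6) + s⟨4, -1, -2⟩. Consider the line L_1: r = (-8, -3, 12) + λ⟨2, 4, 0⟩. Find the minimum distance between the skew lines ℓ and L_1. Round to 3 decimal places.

Common perpendicular direction n = (4, -1, -2) × (2, 4, 0) = (8, -4, 18).
With w = (-8, -3, 12) − (-3, -8, 6) = (-5, 5, 6), w · n = 48.
Distance = |w · n| / |n| = |48| / √404 ≈ 2.388.

2.388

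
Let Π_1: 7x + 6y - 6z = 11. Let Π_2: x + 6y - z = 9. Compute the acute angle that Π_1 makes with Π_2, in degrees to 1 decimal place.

cos θ = |n₁·n₂| / (|n₁||n₂|) = |49| / (√121 · √38).
θ = arccos(0.72262) ≈ 43.7°.

43.7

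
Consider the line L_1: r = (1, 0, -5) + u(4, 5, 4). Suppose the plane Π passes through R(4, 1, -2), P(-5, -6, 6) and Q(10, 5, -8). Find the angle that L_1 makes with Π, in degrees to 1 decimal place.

20.1

RP = (-9, -7, 8), RQ = (6, 4, -6); a normal to Π is RP × RQ = (10, -6, 6).
Using R: Π has equation 10x - 6y + 6z = 22.
sin θ = |n·v| / (|n||v|) = |34| / (√172 · √57) = 0.34338.
θ ≈ 20.1°.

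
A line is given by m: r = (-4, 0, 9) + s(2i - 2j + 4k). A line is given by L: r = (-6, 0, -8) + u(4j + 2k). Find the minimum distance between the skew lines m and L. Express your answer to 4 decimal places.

4.3818

Common perpendicular direction n = (2, -2, 4) × (0, 4, 2) = (-20, -4, 8).
With w = (-6, 0, -8) − (-4, 0, 9) = (-2, 0, -17), w · n = -96.
Distance = |w · n| / |n| = |-96| / √480 ≈ 4.3818.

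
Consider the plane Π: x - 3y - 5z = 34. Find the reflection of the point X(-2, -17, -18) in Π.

λ = (n·X − d)/|n|² = (139 − 34)/35 = 3.
Reflection = X − 2λn = (-2, -17, -18) − 6·(1, -3, -5) = (-8, 1, 12).

(-8, 1, 12)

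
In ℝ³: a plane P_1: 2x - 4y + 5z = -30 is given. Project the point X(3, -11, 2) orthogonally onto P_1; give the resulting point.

(-1, -3, -8)

Foot = X − λn with λ = (n·X − d)/|n|² = (60 − (-30))/45 = 2.
Foot = (3, -11, 2) − 2·(2, -4, 5) = (-1, -3, -8).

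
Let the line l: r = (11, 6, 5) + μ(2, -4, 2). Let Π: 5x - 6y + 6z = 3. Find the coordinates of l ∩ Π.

Substitute r = (11, 6, 5) + t(2, -4, 2) into the plane: 49 + 46t = 3, so t = -1.
Intersection: (11, 6, 5) + (-1)·(2, -4, 2) = (9, 10, 3).

(9, 10, 3)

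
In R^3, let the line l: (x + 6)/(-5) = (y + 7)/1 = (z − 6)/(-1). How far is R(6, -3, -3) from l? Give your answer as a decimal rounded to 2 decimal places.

12.62

l has direction (-5, 1, -1) through (-6, -7, 6).
Taking (-6, -7, 6) on l with direction v = (-5, 1, -1): w = R − (-6, -7, 6) = (12, 4, -9), and w × v = (5, 57, 32).
Distance = |w × v| / |v| = √4298 / √27 ≈ 12.62.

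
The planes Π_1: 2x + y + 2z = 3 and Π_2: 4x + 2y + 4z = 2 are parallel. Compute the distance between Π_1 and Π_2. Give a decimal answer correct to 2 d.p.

0.67

Rescale Π_2 by 1/2: 2x + y + 2z = 1. Then distance = |3 − 1| / √9 ≈ 0.67.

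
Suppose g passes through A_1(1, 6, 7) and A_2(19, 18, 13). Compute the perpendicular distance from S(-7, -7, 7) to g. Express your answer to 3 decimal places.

7.378

A direction vector for g is A_2 − A_1 = (18, 12, 6).
Taking (1, 6, 7) on g with direction v = (18, 12, 6): w = S − (1, 6, 7) = (-8, -13, 0), and w × v = (-78, 48, 138).
Distance = |w × v| / |v| = √27432 / √504 ≈ 7.378.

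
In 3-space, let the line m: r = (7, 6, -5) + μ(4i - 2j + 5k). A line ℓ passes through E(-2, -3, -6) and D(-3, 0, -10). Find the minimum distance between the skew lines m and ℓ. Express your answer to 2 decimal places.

2.80

A direction vector for ℓ is D − E = (-1, 3, -4).
Common perpendicular direction n = (4, -2, 5) × (-1, 3, -4) = (-7, 11, 10).
With w = (-2, -3, -6) − (7, 6, -5) = (-9, -9, -1), w · n = -46.
Distance = |w · n| / |n| = |-46| / √270 ≈ 2.80.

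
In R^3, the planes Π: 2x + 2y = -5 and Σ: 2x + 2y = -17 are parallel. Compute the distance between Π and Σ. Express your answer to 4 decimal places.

Same normal n = (2, 2, 0) with |n| = √8; distance = |-5 − (-17)| / |n| = 12/√8 ≈ 4.2426.

4.2426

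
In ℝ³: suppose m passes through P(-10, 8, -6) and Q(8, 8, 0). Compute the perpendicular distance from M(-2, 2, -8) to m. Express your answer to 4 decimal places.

7.4565

A direction vector for m is Q − P = (18, 0, 6).
Taking (-10, 8, -6) on m with direction v = (18, 0, 6): w = M − (-10, 8, -6) = (8, -6, -2), and w × v = (-36, -84, 108).
Distance = |w × v| / |v| = √20016 / √360 ≈ 7.4565.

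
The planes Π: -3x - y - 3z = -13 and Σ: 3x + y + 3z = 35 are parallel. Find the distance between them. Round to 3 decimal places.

Rescale Σ by 1/(-1): -3x - y - 3z = -35. Then distance = |-13 − (-35)| / √19 ≈ 5.047.

5.047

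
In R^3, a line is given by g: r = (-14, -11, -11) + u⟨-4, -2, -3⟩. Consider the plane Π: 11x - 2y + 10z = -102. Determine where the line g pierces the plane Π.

(-6, -7, -5)

Substitute r = (-14, -11, -11) + t(-4, -2, -3) into the plane: -242 + (-70)t = -102, so t = -2.
Intersection: (-14, -11, -11) + (-2)·(-4, -2, -3) = (-6, -7, -5).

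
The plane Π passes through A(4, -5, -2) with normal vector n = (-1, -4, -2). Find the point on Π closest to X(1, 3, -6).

(0, -1, -8)

Π: n·r = n·A gives -x - 4y - 2z = 20.
Foot = X − λn with λ = (n·X − d)/|n|² = (-1 − 20)/21 = -1.
Foot = (1, 3, -6) − (-1)·(-1, -4, -2) = (0, -1, -8).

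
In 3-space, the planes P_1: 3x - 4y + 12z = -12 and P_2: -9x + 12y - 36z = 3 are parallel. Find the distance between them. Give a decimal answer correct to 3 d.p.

0.846

Rescale P_2 by 1/(-3): 3x - 4y + 12z = -1. Then distance = |-12 − (-1)| / √169 ≈ 0.846.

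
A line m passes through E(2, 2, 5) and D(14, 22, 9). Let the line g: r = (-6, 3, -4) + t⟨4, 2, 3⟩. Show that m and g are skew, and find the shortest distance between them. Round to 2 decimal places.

0.86

A direction vector for m is D − E = (12, 20, 4).
Common perpendicular direction n = (12, 20, 4) × (4, 2, 3) = (52, -20, -56).
With w = (-6, 3, -4) − (2, 2, 5) = (-8, 1, -9), w · n = 68.
Since n ≠ 0 the lines are not parallel, and w · n = 68 ≠ 0 so they do not intersect; hence they are skew.
Distance = |w · n| / |n| = |68| / √6240 ≈ 0.86.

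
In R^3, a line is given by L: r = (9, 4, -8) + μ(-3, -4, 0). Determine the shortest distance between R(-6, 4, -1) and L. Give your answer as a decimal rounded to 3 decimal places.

Taking (9, 4, -8) on L with direction v = (-3, -4, 0): w = R − (9, 4, -8) = (-15, 0, 7), and w × v = (28, -21, 60).
Distance = |w × v| / |v| = √4825 / √25 ≈ 13.892.

13.892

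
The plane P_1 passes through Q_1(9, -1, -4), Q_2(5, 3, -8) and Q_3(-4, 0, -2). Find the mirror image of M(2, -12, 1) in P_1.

Q_1Q_2 = (-4, 4, -4), Q_1Q_3 = (-13, 1, 2); a normal to P_1 is Q_1Q_2 × Q_1Q_3 = (12, 60, 48).
Using Q_1: P_1 has equation 12x + 60y + 48z = -144.
λ = (n·M − d)/|n|² = (-648 − (-144))/6048 = -1/12.
Reflection = M − 2λn = (2, -12, 1) − (-1/6)·(12, 60, 48) = (4, -2, 9).

(4, -2, 9)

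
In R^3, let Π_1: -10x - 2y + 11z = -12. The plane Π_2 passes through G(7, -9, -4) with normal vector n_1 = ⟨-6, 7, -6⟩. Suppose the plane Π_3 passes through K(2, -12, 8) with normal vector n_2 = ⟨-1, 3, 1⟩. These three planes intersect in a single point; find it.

(3, -9, 0)

Π_2: n_1·r = n_1·G gives -6x + 7y - 6z = -81.
Π_3: n_2·r = n_2·K gives -x + 3y + z = -30.
Solving the 3×3 linear system -10x - 2y + 11z = -12, -6x + 7y - 6z = -81, -x + 3y + z = -30 (e.g. by elimination or Cramer's rule, determinant = -395) gives (3, -9, 0).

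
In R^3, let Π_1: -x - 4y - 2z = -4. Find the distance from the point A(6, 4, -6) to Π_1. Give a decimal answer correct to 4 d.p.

n·A − d = (-1)·(6) + (-4)·(4) + (-2)·(-6) − (-4) = -6; |n| = √21.
Distance = |-6| / √21 = 6/√21 ≈ 1.3093.

1.3093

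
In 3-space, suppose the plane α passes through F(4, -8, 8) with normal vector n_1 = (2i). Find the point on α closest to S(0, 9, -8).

α: n_1·r = n_1·F gives 2x = 8.
Foot = S − λn with λ = (n·S − d)/|n|² = (0 − 8)/4 = -2.
Foot = (0, 9, -8) − (-2)·(2, 0, 0) = (4, 9, -8).

(4, 9, -8)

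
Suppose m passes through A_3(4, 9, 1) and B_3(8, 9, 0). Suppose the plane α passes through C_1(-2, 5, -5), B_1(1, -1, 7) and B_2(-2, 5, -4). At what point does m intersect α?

A direction vector for m is B_3 − A_3 = (4, 0, -1).
C_1B_1 = (3, -6, 12), C_1B_2 = (0, 0, 1); a normal to α is C_1B_1 × C_1B_2 = (-6, -3, 0).
Using C_1: α has equation -6x - 3y = -3.
Substitute r = (4, 9, 1) + t(4, 0, -1) into the plane: -51 + (-24)t = -3, so t = -2.
Intersection: (4, 9, 1) + (-2)·(4, 0, -1) = (-4, 9, 3).

(-4, 9, 3)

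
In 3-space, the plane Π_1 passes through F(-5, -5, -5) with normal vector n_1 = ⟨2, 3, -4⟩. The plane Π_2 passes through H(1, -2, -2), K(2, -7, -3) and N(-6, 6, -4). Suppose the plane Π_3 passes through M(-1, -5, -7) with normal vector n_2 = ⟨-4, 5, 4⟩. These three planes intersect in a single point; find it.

Π_1: n_1·r = n_1·F gives 2x + 3y - 4z = -5.
HK = (1, -5, -1), HN = (-7, 8, -2); a normal to Π_2 is HK × HN = (18, 9, -27).
Using H: Π_2 has equation 18x + 9y - 27z = 54.
Π_3: n_2·r = n_2·M gives -4x + 5y + 4z = -49.
Solving the 3×3 linear system 2x + 3y - 4z = -5, 18x + 9y - 27z = 54, -4x + 5y + 4z = -49 (e.g. by elimination or Cramer's rule, determinant = -54) gives (7, -5, 1).

(7, -5, 1)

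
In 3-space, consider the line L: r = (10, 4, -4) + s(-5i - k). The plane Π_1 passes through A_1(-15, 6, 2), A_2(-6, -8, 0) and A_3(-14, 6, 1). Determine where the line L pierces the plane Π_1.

(-5, 4, -7)

A_1A_2 = (9, -14, -2), A_1A_3 = (1, 0, -1); a normal to Π_1 is A_1A_2 × A_1A_3 = (14, 7, 14).
Using A_1: Π_1 has equation 14x + 7y + 14z = -140.
Substitute r = (10, 4, -4) + t(-5, 0, -1) into the plane: 112 + (-84)t = -140, so t = 3.
Intersection: (10, 4, -4) + 3·(-5, 0, -1) = (-5, 4, -7).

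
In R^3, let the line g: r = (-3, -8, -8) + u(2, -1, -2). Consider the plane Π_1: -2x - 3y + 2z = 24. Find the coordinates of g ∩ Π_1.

(-7, -6, -4)

Substitute r = (-3, -8, -8) + t(2, -1, -2) into the plane: 14 + (-5)t = 24, so t = -2.
Intersection: (-3, -8, -8) + (-2)·(2, -1, -2) = (-7, -6, -4).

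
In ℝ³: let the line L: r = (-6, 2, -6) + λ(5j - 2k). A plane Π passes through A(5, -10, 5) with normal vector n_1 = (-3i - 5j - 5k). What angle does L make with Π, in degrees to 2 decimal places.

Π: n_1·r = n_1·A gives -3x - 5y - 5z = 10.
sin θ = |n·v| / (|n||v|) = |-15| / (√59 · √29) = 0.36263.
θ ≈ 21.26°.

21.26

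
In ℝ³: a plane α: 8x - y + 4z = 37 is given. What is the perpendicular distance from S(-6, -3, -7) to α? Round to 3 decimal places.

12.222

n·S − d = (8)·(-6) + (-1)·(-3) + (4)·(-7) − 37 = -110; |n| = √81.
Distance = |-110| / √81 = 110/√81 ≈ 12.222.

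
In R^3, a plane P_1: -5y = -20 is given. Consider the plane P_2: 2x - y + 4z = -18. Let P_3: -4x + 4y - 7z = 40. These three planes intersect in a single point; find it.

Solving the 3×3 linear system -5y = -20, 2x - y + 4z = -18, -4x + 4y - 7z = 40 (e.g. by elimination or Cramer's rule, determinant = 10) gives (1, 4, -4).

(1, 4, -4)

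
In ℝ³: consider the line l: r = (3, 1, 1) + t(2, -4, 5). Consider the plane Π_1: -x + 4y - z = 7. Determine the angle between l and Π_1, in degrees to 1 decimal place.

sin θ = |n·v| / (|n||v|) = |-23| / (√18 · √45) = 0.80814.
θ ≈ 53.9°.

53.9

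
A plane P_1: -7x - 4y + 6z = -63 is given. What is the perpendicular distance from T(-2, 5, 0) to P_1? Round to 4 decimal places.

5.6717

n·T − d = (-7)·(-2) + (-4)·(5) + (6)·(0) − (-63) = 57; |n| = √101.
Distance = |57| / √101 = 57/√101 ≈ 5.6717.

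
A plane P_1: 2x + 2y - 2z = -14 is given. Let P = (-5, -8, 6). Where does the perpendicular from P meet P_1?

(-1, -4, 2)

Foot = P − λn with λ = (n·P − d)/|n|² = (-38 − (-14))/12 = -2.
Foot = (-5, -8, 6) − (-2)·(2, 2, -2) = (-1, -4, 2).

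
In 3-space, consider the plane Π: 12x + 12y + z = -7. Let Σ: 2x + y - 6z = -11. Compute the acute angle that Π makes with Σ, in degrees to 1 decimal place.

cos θ = |n₁·n₂| / (|n₁||n₂|) = |30| / (√289 · √41).
θ = arccos(0.27560) ≈ 74.0°.

74.0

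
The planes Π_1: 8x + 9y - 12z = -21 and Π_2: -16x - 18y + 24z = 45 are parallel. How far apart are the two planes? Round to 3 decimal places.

Rescale Π_2 by 1/(-2): 8x + 9y - 12z = -45/2. Then distance = |-21 − (-45/2)| / √289 ≈ 0.088.

0.088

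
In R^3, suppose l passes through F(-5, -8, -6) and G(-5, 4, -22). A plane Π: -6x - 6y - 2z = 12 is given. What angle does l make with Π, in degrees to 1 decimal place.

13.3

A direction vector for l is G − F = (0, 12, -16).
sin θ = |n·v| / (|n||v|) = |-40| / (√76 · √400) = 0.22942.
θ ≈ 13.3°.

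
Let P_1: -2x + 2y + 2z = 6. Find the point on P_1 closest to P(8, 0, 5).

(6, 2, 7)

Foot = P − λn with λ = (n·P − d)/|n|² = (-6 − 6)/12 = -1.
Foot = (8, 0, 5) − (-1)·(-2, 2, 2) = (6, 2, 7).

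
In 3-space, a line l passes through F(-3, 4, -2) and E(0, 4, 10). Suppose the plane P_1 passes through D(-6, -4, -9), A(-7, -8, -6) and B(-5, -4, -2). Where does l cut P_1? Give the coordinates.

A direction vector for l is E − F = (3, 0, 12).
DA = (-1, -4, 3), DB = (1, 0, 7); a normal to P_1 is DA × DB = (-28, 10, 4).
Using D: P_1 has equation -28x + 10y + 4z = 92.
Substitute r = (-3, 4, -2) + t(3, 0, 12) into the plane: 116 + (-36)t = 92, so t = 2/3.
Intersection: (-3, 4, -2) + (2/3)·(3, 0, 12) = (-1, 4, 6).

(-1, 4, 6)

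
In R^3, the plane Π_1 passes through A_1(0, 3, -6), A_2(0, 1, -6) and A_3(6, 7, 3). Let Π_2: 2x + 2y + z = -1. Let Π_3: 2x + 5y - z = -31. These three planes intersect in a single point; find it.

A_1A_2 = (0, -2, 0), A_1A_3 = (6, 4, 9); a normal to Π_1 is A_1A_2 × A_1A_3 = (-18, 0, 12).
Using A_1: Π_1 has equation -18x + 12z = -72.
Solving the 3×3 linear system -18x + 12z = -72, 2x + 2y + z = -1, 2x + 5y - z = -31 (e.g. by elimination or Cramer's rule, determinant = 198) gives (6, -8, 3).

(6, -8, 3)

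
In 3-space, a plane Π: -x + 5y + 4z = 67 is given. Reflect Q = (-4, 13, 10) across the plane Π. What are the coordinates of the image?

(-2, 3, 2)

λ = (n·Q − d)/|n|² = (109 − 67)/42 = 1.
Reflection = Q − 2λn = (-4, 13, 10) − 2·(-1, 5, 4) = (-2, 3, 2).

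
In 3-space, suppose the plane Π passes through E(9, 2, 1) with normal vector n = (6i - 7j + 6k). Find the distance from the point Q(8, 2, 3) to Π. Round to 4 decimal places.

0.5455

Π: n·r = n·E gives 6x - 7y + 6z = 46.
n·Q − d = (6)·(8) + (-7)·(2) + (6)·(3) − 46 = 6; |n| = √121.
Distance = |6| / √121 = 6/√121 ≈ 0.5455.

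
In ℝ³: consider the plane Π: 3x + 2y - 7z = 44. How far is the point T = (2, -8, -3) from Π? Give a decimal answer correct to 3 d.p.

4.191

n·T − d = (3)·(2) + (2)·(-8) + (-7)·(-3) − 44 = -33; |n| = √62.
Distance = |-33| / √62 = 33/√62 ≈ 4.191.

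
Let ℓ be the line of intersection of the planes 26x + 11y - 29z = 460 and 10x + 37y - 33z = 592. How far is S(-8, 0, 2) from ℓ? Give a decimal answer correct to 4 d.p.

17.9480

Direction of ℓ: (26, 11, -29) × (10, 37, -33) = (710, 568, 852).
A point on ℓ: solving the two plane equations with x = 9 gives (9, 10, -4).
Taking (9, 10, -4) on ℓ with direction v = (710, 568, 852): w = S − (9, 10, -4) = (-17, -10, 6), and w × v = (-11928, 18744, -2556).
Distance = |w × v| / |v| = √500147856 / √1552628 ≈ 17.9480.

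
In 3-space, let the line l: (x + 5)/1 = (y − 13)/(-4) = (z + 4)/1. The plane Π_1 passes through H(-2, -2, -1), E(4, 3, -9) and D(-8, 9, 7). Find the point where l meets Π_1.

l has direction (1, -4, 1) through (-5, 13, -4).
HE = (6, 5, -8), HD = (-6, 11, 8); a normal to Π_1 is HE × HD = (128, 0, 96).
Using H: Π_1 has equation 128x + 96z = -352.
Substitute r = (-5, 13, -4) + t(1, -4, 1) into the plane: -1024 + 224t = -352, so t = 3.
Intersection: (-5, 13, -4) + 3·(1, -4, 1) = (-2, 1, -1).

(-2, 1, -1)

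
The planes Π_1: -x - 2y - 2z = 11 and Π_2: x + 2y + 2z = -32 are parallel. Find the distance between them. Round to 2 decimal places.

Rescale Π_2 by 1/(-1): -x - 2y - 2z = 32. Then distance = |11 − 32| / √9 ≈ 7.00.

7.00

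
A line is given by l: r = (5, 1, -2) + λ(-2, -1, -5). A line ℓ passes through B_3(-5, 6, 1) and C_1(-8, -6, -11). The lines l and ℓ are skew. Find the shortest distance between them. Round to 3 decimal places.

9.368

A direction vector for ℓ is C_1 − B_3 = (-3, -12, -12).
Common perpendicular direction n = (-2, -1, -5) × (-3, -12, -12) = (-48, -9, 21).
With w = (-5, 6, 1) − (5, 1, -2) = (-10, 5, 3), w · n = 498.
Distance = |w · n| / |n| = |498| / √2826 ≈ 9.368.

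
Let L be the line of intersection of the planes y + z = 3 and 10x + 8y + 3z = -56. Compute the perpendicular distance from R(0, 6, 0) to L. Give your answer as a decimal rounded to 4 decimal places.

Direction of L: (0, 1, 1) × (10, 8, 3) = (-5, 10, -10).
A point on L: solving the two plane equations with x = -5 gives (-5, -3, 6).
Taking (-5, -3, 6) on L with direction v = (-5, 10, -10): w = R − (-5, -3, 6) = (5, 9, -6), and w × v = (-30, 80, 95).
Distance = |w × v| / |v| = √16325 / √225 ≈ 8.5180.

8.5180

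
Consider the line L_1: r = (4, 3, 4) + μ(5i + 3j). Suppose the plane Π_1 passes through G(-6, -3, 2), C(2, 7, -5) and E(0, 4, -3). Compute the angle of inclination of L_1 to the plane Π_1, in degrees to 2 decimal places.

GC = (8, 10, -7), GE = (6, 7, -5); a normal to Π_1 is GC × GE = (-1, -2, -4).
Using G: Π_1 has equation -x - 2y - 4z = 4.
sin θ = |n·v| / (|n||v|) = |-11| / (√21 · √34) = 0.41166.
θ ≈ 24.31°.

24.31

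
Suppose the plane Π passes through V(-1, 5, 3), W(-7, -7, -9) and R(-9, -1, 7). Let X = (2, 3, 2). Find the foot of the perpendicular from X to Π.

VW = (-6, -12, -12), VR = (-8, -6, 4); a normal to Π is VW × VR = (-120, 120, -60).
Using V: Π has equation -120x + 120y - 60z = 540.
Foot = X − λn with λ = (n·X − d)/|n|² = (0 − 540)/32400 = -1/60.
Foot = (2, 3, 2) − (-1/60)·(-120, 120, -60) = (0, 5, 1).

(0, 5, 1)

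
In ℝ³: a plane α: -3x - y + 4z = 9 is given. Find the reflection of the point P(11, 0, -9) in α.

(-7, -6, 15)

λ = (n·P − d)/|n|² = (-69 − 9)/26 = -3.
Reflection = P − 2λn = (11, 0, -9) − (-6)·(-3, -1, 4) = (-7, -6, 15).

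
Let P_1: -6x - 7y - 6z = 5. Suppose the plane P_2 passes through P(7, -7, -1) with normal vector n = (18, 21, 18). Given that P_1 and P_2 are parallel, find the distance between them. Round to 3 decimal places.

0.727

P_2: n·r = n·P gives 18x + 21y + 18z = -39.
Rescale P_2 by 1/(-3): -6x - 7y - 6z = 13. Then distance = |5 − 13| / √121 ≈ 0.727.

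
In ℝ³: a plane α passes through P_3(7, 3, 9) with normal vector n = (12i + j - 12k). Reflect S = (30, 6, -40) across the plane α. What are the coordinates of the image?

(-42, 0, 32)

α: n·r = n·P_3 gives 12x + y - 12z = -21.
λ = (n·S − d)/|n|² = (846 − (-21))/289 = 3.
Reflection = S − 2λn = (30, 6, -40) − 6·(12, 1, -12) = (-42, 0, 32).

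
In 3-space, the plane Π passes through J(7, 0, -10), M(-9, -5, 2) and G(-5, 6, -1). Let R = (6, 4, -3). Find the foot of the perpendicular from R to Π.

(3, 4, -7)

JM = (-16, -5, 12), JG = (-12, 6, 9); a normal to Π is JM × JG = (-117, 0, -156).
Using J: Π has equation -117x - 156z = 741.
Foot = R − λn with λ = (n·R − d)/|n|² = (-234 − 741)/38025 = -1/39.
Foot = (6, 4, -3) − (-1/39)·(-117, 0, -156) = (3, 4, -7).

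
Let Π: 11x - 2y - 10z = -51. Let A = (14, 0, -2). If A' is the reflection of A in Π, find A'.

λ = (n·A − d)/|n|² = (174 − (-51))/225 = 1.
Reflection = A − 2λn = (14, 0, -2) − 2·(11, -2, -10) = (-8, 4, 18).

(-8, 4, 18)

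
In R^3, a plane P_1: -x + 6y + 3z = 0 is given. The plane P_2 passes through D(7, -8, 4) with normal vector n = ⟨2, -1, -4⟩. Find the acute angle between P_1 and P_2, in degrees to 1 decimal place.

P_2: n·r = n·D gives 2x - y - 4z = 6.
cos θ = |n₁·n₂| / (|n₁||n₂|) = |-20| / (√46 · √21).
θ = arccos(0.64349) ≈ 49.9°.

49.9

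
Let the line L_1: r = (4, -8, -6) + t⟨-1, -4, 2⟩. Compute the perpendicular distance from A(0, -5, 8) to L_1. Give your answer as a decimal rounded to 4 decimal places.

Taking (4, -8, -6) on L_1 with direction v = (-1, -4, 2): w = A − (4, -8, -6) = (-4, 3, 14), and w × v = (62, -6, 19).
Distance = |w × v| / |v| = √4241 / √21 ≈ 14.2110.

14.2110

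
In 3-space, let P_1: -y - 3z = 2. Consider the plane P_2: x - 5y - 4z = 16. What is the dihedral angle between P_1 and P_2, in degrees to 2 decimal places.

cos θ = |n₁·n₂| / (|n₁||n₂|) = |17| / (√10 · √42).
θ = arccos(0.82952) ≈ 33.95°.

33.95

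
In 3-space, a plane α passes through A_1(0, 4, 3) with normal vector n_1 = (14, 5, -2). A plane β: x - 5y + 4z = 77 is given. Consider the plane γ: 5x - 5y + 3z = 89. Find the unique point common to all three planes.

(5, -8, 8)

α: n_1·r = n_1·A_1 gives 14x + 5y - 2z = 14.
Solving the 3×3 linear system 14x + 5y - 2z = 14, x - 5y + 4z = 77, 5x - 5y + 3z = 89 (e.g. by elimination or Cramer's rule, determinant = 115) gives (5, -8, 8).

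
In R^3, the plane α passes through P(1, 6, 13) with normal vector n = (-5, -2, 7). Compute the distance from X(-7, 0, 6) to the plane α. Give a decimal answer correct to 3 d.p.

α: n·r = n·P gives -5x - 2y + 7z = 74.
n·X − d = (-5)·(-7) + (-2)·(0) + (7)·(6) − 74 = 3; |n| = √78.
Distance = |3| / √78 = 3/√78 ≈ 0.340.

0.340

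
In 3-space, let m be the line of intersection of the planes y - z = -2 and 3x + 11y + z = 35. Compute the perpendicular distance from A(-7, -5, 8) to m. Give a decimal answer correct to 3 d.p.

9.431

Direction of m: (0, 1, -1) × (3, 11, 1) = (12, -3, -3).
A point on m: solving the two plane equations with x = -5 gives (-5, 4, 6).
Taking (-5, 4, 6) on m with direction v = (12, -3, -3): w = A − (-5, 4, 6) = (-2, -9, 2), and w × v = (33, 18, 114).
Distance = |w × v| / |v| = √14409 / √162 ≈ 9.431.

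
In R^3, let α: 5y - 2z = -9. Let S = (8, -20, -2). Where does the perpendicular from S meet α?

(8, -5, -8)

Foot = S − λn with λ = (n·S − d)/|n|² = (-96 − (-9))/29 = -3.
Foot = (8, -20, -2) − (-3)·(0, 5, -2) = (8, -5, -8).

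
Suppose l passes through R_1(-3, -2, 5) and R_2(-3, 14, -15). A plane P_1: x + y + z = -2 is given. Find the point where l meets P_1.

(-3, 6, -5)

A direction vector for l is R_2 − R_1 = (0, 16, -20).
Substitute r = (-3, -2, 5) + t(0, 16, -20) into the plane: 0 + (-4)t = -2, so t = 1/2.
Intersection: (-3, -2, 5) + (1/2)·(0, 16, -20) = (-3, 6, -5).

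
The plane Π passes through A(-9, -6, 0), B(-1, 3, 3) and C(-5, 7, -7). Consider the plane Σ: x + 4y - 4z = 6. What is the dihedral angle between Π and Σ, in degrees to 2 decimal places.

AB = (8, 9, 3), AC = (4, 13, -7); a normal to Π is AB × AC = (-102, 68, 68).
Using A: Π has equation -102x + 68y + 68z = 510.
cos θ = |n₁·n₂| / (|n₁||n₂|) = |-102| / (√19652 · √33).
θ = arccos(0.12666) ≈ 82.72°.

82.72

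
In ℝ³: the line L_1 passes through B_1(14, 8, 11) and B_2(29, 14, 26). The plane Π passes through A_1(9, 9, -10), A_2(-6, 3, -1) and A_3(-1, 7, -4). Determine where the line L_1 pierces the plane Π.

A direction vector for L_1 is B_2 − B_1 = (15, 6, 15).
A_1A_2 = (-15, -6, 9), A_1A_3 = (-10, -2, 6); a normal to Π is A_1A_2 × A_1A_3 = (-18, 0, -30).
Using A_1: Π has equation -18x - 30z = 138.
Substitute r = (14, 8, 11) + t(15, 6, 15) into the plane: -582 + (-720)t = 138, so t = -1.
Intersection: (14, 8, 11) + (-1)·(15, 6, 15) = (-1, 2, -4).

(-1, 2, -4)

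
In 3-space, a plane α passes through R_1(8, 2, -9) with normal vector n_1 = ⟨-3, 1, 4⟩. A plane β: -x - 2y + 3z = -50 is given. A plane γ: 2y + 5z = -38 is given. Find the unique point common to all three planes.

α: n_1·r = n_1·R_1 gives -3x + y + 4z = -58.
Solving the 3×3 linear system -3x + y + 4z = -58, -x - 2y + 3z = -50, 2y + 5z = -38 (e.g. by elimination or Cramer's rule, determinant = 45) gives (8, 6, -10).

(8, 6, -10)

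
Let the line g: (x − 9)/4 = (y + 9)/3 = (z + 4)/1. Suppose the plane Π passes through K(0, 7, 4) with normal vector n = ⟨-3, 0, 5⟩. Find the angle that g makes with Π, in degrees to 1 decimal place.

13.6

g has direction (4, 3, 1) through (9, -9, -4).
Π: n·r = n·K gives -3x + 5z = 20.
sin θ = |n·v| / (|n||v|) = |-7| / (√34 · √26) = 0.23544.
θ ≈ 13.6°.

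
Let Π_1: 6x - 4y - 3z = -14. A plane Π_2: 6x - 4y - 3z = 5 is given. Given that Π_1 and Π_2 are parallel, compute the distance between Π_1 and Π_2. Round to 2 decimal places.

2.43

Same normal n = (6, -4, -3) with |n| = √61; distance = |-14 − 5| / |n| = 19/√61 ≈ 2.43.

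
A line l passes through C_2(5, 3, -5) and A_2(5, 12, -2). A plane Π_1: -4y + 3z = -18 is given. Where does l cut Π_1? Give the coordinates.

A direction vector for l is A_2 − C_2 = (0, 9, 3).
Substitute r = (5, 3, -5) + t(0, 9, 3) into the plane: -27 + (-27)t = -18, so t = -1/3.
Intersection: (5, 3, -5) + (-1/3)·(0, 9, 3) = (5, 0, -6).

(5, 0, -6)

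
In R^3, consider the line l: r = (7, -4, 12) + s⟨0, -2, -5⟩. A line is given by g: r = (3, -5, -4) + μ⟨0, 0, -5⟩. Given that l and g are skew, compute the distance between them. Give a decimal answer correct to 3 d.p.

Common perpendicular direction n = (0, -2, -5) × (0, 0, -5) = (10, 0, 0).
With w = (3, -5, -4) − (7, -4, 12) = (-4, -1, -16), w · n = -40.
Distance = |w · n| / |n| = |-40| / √100 ≈ 4.000.

4.000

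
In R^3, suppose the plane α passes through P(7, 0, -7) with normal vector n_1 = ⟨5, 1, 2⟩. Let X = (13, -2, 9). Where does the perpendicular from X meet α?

(3, -4, 5)

α: n_1·r = n_1·P gives 5x + y + 2z = 21.
Foot = X − λn with λ = (n·X − d)/|n|² = (81 − 21)/30 = 2.
Foot = (13, -2, 9) − 2·(5, 1, 2) = (3, -4, 5).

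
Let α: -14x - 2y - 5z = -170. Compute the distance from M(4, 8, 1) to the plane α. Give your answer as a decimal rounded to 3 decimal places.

6.200

n·M − d = (-14)·(4) + (-2)·(8) + (-5)·(1) − (-170) = 93; |n| = √225.
Distance = |93| / √225 = 93/√225 ≈ 6.200.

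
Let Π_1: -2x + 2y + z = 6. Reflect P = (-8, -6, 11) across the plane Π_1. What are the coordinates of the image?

(-4, -10, 9)

λ = (n·P − d)/|n|² = (15 − 6)/9 = 1.
Reflection = P − 2λn = (-8, -6, 11) − 2·(-2, 2, 1) = (-4, -10, 9).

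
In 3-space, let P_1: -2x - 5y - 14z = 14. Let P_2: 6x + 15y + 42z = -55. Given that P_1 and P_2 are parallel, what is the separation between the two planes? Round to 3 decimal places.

Rescale P_2 by 1/(-3): -2x - 5y - 14z = 55/3. Then distance = |14 − (55/3)| / √225 ≈ 0.289.

0.289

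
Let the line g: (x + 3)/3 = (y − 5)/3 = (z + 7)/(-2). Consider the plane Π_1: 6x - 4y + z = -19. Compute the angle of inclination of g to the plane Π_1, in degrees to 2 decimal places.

g has direction (3, 3, -2) through (-3, 5, -7).
sin θ = |n·v| / (|n||v|) = |4| / (√53 · √22) = 0.11714.
θ ≈ 6.73°.

6.73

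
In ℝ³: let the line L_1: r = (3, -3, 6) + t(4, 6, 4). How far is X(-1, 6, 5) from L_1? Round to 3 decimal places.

Taking (3, -3, 6) on L_1 with direction v = (4, 6, 4): w = X − (3, -3, 6) = (-4, 9, -1), and w × v = (42, 12, -60).
Distance = |w × v| / |v| = √5508 / √68 ≈ 9.000.

9.000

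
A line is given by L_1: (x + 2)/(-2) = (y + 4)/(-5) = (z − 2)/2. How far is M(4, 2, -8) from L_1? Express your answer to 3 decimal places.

7.451

L_1 has direction (-2, -5, 2) through (-2, -4, 2).
Taking (-2, -4, 2) on L_1 with direction v = (-2, -5, 2): w = M − (-2, -4, 2) = (6, 6, -10), and w × v = (-38, 8, -18).
Distance = |w × v| / |v| = √1832 / √33 ≈ 7.451.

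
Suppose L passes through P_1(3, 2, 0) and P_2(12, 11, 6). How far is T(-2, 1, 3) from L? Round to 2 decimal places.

5.33

A direction vector for L is P_2 − P_1 = (9, 9, 6).
Taking (3, 2, 0) on L with direction v = (9, 9, 6): w = T − (3, 2, 0) = (-5, -1, 3), and w × v = (-33, 57, -36).
Distance = |w × v| / |v| = √5634 / √198 ≈ 5.33.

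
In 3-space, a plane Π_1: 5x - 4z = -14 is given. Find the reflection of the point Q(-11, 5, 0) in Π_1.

(-1, 5, -8)

λ = (n·Q − d)/|n|² = (-55 − (-14))/41 = -1.
Reflection = Q − 2λn = (-11, 5, 0) − (-2)·(5, 0, -4) = (-1, 5, -8).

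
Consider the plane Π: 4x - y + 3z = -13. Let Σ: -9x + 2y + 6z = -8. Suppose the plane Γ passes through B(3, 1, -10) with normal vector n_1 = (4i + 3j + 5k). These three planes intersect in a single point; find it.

(-2, -4, -3)

Γ: n_1·r = n_1·B gives 4x + 3y + 5z = -35.
Solving the 3×3 linear system 4x - y + 3z = -13, -9x + 2y + 6z = -8, 4x + 3y + 5z = -35 (e.g. by elimination or Cramer's rule, determinant = -206) gives (-2, -4, -3).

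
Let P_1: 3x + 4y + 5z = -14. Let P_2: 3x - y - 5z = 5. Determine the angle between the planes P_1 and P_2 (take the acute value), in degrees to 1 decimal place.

61.4

cos θ = |n₁·n₂| / (|n₁||n₂|) = |-20| / (√50 · √35).
θ = arccos(0.47809) ≈ 61.4°.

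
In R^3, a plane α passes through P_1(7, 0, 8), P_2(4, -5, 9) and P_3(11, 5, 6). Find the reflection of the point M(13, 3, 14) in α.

P_1P_2 = (-3, -5, 1), P_1P_3 = (4, 5, -2); a normal to α is P_1P_2 × P_1P_3 = (5, -2, 5).
Using P_1: α has equation 5x - 2y + 5z = 75.
λ = (n·M − d)/|n|² = (129 − 75)/54 = 1.
Reflection = M − 2λn = (13, 3, 14) − 2·(5, -2, 5) = (3, 7, 4).

(3, 7, 4)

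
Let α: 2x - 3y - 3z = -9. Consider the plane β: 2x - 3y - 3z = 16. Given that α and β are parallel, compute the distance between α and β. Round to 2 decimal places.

Same normal n = (2, -3, -3) with |n| = √22; distance = |-9 − 16| / |n| = 25/√22 ≈ 5.33.

5.33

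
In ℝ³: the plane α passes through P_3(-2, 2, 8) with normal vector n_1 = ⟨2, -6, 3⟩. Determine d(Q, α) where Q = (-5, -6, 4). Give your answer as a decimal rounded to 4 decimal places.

4.2857

α: n_1·r = n_1·P_3 gives 2x - 6y + 3z = 8.
n·Q − d = (2)·(-5) + (-6)·(-6) + (3)·(4) − 8 = 30; |n| = √49.
Distance = |30| / √49 = 30/√49 ≈ 4.2857.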